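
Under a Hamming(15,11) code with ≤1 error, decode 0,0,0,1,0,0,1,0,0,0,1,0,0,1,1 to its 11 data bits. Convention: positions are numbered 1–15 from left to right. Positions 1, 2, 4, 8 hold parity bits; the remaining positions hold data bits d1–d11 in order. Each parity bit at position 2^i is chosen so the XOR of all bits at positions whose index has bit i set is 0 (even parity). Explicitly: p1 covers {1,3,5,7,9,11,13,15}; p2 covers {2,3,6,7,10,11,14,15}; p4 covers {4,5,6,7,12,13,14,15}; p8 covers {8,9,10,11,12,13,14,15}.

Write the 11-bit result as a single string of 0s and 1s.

s1 (pos 1,3,5,7,9,11,13,15): 0⊕0⊕0⊕1⊕0⊕1⊕0⊕1 = 1
s2 (pos 2,3,6,7,10,11,14,15): 0⊕0⊕0⊕1⊕0⊕1⊕1⊕1 = 0
s4 (pos 4,5,6,7,12,13,14,15): 1⊕0⊕0⊕1⊕0⊕0⊕1⊕1 = 0
s8 (pos 8,9,10,11,12,13,14,15): 0⊕0⊕0⊕1⊕0⊕0⊕1⊕1 = 1
Syndrome s8…s1 = 1001 → error at position 9.
Flip position 9: 000100100010011 → 000100101010011
Read data bits from positions 3,5,6,7,9,10,11,12,13,14,15: 00011010011

00011010011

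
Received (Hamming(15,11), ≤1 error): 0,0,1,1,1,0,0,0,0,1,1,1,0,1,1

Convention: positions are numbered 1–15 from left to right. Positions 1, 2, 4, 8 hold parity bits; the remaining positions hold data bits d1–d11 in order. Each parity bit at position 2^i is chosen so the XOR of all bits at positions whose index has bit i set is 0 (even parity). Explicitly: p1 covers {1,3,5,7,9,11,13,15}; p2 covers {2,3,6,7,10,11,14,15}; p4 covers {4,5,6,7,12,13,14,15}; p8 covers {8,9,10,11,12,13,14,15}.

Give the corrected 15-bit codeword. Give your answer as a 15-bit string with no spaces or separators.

s1 (pos 1,3,5,7,9,11,13,15): 0⊕1⊕1⊕0⊕0⊕1⊕0⊕1 = 0
s2 (pos 2,3,6,7,10,11,14,15): 0⊕1⊕0⊕0⊕1⊕1⊕1⊕1 = 1
s4 (pos 4,5,6,7,12,13,14,15): 1⊕1⊕0⊕0⊕1⊕0⊕1⊕1 = 1
s8 (pos 8,9,10,11,12,13,14,15): 0⊕0⊕1⊕1⊕1⊕0⊕1⊕1 = 1
Syndrome s8…s1 = 1110 → error at position 14.
Flip position 14: 001110000111011 → 001110000111001

001110000111001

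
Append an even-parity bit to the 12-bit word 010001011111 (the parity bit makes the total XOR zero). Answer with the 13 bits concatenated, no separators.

XOR of the 12 data bits: 0⊕1⊕0⊕0⊕0⊕1⊕0⊕1⊕1⊕1⊕1⊕1 = 1
Parity bit = 1 (so all 13 bits XOR to 0).

0100010111111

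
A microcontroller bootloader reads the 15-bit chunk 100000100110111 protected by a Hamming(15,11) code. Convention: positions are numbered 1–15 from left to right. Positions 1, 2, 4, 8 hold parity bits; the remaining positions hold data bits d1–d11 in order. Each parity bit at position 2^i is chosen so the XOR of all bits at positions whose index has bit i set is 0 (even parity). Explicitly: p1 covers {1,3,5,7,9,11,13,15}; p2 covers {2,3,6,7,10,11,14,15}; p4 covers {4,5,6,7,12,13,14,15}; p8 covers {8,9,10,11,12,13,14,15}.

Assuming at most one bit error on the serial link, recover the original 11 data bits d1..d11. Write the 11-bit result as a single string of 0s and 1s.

00010100111

s1 (pos 1,3,5,7,9,11,13,15): 1⊕0⊕0⊕1⊕0⊕1⊕1⊕1 = 1
s2 (pos 2,3,6,7,10,11,14,15): 0⊕0⊕0⊕1⊕1⊕1⊕1⊕1 = 1
s4 (pos 4,5,6,7,12,13,14,15): 0⊕0⊕0⊕1⊕0⊕1⊕1⊕1 = 0
s8 (pos 8,9,10,11,12,13,14,15): 0⊕0⊕1⊕1⊕0⊕1⊕1⊕1 = 1
Syndrome s8…s1 = 1011 → error at position 11.
Flip position 11: 100000100110111 → 100000100100111
Read data bits from positions 3,5,6,7,9,10,11,12,13,14,15: 00010100111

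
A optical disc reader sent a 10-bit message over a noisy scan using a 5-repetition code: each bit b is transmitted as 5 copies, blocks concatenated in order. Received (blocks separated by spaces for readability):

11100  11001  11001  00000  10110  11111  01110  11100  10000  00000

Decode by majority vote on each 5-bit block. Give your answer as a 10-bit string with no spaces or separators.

Block 1 (11100): 3 ones → 1
Block 2 (11001): 3 ones → 1
Block 3 (11001): 3 ones → 1
Block 4 (00000): 0 ones → 0
Block 5 (10110): 3 ones → 1
Block 6 (11111): 5 ones → 1
Block 7 (01110): 3 ones → 1
Block 8 (11100): 3 ones → 1
Block 9 (10000): 1 one → 0
Block 10 (00000): 0 ones → 0

1110111100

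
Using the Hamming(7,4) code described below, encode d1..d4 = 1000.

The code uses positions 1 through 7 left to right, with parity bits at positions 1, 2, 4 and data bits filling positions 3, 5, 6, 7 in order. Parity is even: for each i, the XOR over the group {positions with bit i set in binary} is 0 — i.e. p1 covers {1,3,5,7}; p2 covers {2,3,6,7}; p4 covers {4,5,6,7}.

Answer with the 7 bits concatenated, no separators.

1110000

Place data at non-parity positions: p1 p2 1 p4 0 0 0
p1 (pos 1,3,5,7): XOR of data positions = 1⊕0⊕0 = 1
p2 (pos 2,3,6,7): XOR of data positions = 1⊕0⊕0 = 1
p4 (pos 4,5,6,7): XOR of data positions = 0⊕0⊕0 = 0
Codeword: 1110000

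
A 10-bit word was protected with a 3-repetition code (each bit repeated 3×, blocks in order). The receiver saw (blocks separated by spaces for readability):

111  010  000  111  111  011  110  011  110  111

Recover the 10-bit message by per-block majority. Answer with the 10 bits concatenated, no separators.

1001111111

Block 1 (111): 3 ones → 1
Block 2 (010): 1 one → 0
Block 3 (000): 0 ones → 0
Block 4 (111): 3 ones → 1
Block 5 (111): 3 ones → 1
Block 6 (011): 2 ones → 1
Block 7 (110): 2 ones → 1
Block 8 (011): 2 ones → 1
Block 9 (110): 2 ones → 1
Block 10 (111): 3 ones → 1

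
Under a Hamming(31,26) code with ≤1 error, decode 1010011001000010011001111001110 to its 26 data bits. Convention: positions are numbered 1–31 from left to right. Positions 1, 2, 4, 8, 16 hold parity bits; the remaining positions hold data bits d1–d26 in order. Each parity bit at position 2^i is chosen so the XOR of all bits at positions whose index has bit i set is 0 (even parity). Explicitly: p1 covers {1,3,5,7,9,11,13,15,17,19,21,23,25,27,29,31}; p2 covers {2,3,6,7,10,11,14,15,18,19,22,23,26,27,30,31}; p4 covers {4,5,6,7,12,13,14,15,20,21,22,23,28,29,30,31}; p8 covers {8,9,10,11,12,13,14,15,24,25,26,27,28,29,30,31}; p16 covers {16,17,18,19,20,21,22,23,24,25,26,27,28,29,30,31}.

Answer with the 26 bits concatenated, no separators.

10110100001011001101001110

s1 (pos 1,3,5,7,9,11,13,15,17,19,21,23,25,27,29,31): 1⊕1⊕0⊕1⊕0⊕0⊕0⊕1⊕0⊕1⊕0⊕1⊕1⊕0⊕1⊕0 = 0
s2 (pos 2,3,6,7,10,11,14,15,18,19,22,23,26,27,30,31): 0⊕1⊕1⊕1⊕1⊕0⊕0⊕1⊕1⊕1⊕1⊕1⊕0⊕0⊕1⊕0 = 0
s4 (pos 4,5,6,7,12,13,14,15,20,21,22,23,28,29,30,31): 0⊕0⊕1⊕1⊕0⊕0⊕0⊕1⊕0⊕0⊕1⊕1⊕1⊕1⊕1⊕0 = 0
s8 (pos 8,9,10,11,12,13,14,15,24,25,26,27,28,29,30,31): 0⊕0⊕1⊕0⊕0⊕0⊕0⊕1⊕1⊕1⊕0⊕0⊕1⊕1⊕1⊕0 = 1
s16 (pos 16,17,18,19,20,21,22,23,24,25,26,27,28,29,30,31): 0⊕0⊕1⊕1⊕0⊕0⊕1⊕1⊕1⊕1⊕0⊕0⊕1⊕1⊕1⊕0 = 1
Syndrome s16…s1 = 11000 → error at position 24.
Flip position 24: 1010011001000010011001111001110 → 1010011001000010011001101001110
Read data bits from positions 3,5,6,7,9,10,11,12,13,14,15,17,18,19,20,21,22,23,24,25,26,27,28,29,30,31: 10110100001011001101001110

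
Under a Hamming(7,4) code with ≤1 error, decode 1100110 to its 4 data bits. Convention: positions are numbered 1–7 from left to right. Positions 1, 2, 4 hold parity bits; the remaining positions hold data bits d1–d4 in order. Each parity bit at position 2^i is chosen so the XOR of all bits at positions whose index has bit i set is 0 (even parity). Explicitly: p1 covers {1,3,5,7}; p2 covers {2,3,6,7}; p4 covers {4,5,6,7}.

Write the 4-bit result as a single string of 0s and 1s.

s1 (pos 1,3,5,7): 1⊕0⊕1⊕0 = 0
s2 (pos 2,3,6,7): 1⊕0⊕1⊕0 = 0
s4 (pos 4,5,6,7): 0⊕1⊕1⊕0 = 0
Syndrome s4…s1 = 000 → no error.
Read data bits from positions 3,5,6,7: 0110

0110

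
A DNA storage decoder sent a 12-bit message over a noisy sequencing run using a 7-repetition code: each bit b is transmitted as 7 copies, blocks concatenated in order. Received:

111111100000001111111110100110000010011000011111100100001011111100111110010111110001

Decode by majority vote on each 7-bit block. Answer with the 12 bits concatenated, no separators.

Block 1 (1111111): 7 ones → 1
Block 2 (0000000): 0 ones → 0
Block 3 (1111111): 7 ones → 1
Block 4 (1101001): 4 ones → 1
Block 5 (1000001): 2 ones → 0
Block 6 (0011000): 2 ones → 0
Block 7 (0111111): 6 ones → 1
Block 8 (0010000): 1 one → 0
Block 9 (1011111): 6 ones → 1
Block 10 (1001111): 5 ones → 1
Block 11 (1001011): 4 ones → 1
Block 12 (1110001): 4 ones → 1

101100101111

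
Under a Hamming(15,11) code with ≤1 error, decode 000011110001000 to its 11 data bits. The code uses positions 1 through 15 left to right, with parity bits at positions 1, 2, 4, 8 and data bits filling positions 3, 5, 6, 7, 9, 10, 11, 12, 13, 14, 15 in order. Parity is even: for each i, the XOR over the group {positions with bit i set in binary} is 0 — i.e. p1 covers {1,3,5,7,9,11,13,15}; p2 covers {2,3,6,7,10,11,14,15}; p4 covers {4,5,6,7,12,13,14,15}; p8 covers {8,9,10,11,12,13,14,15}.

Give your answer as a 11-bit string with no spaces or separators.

01110001000

s1 (pos 1,3,5,7,9,11,13,15): 0⊕0⊕1⊕1⊕0⊕0⊕0⊕0 = 0
s2 (pos 2,3,6,7,10,11,14,15): 0⊕0⊕1⊕1⊕0⊕0⊕0⊕0 = 0
s4 (pos 4,5,6,7,12,13,14,15): 0⊕1⊕1⊕1⊕1⊕0⊕0⊕0 = 0
s8 (pos 8,9,10,11,12,13,14,15): 1⊕0⊕0⊕0⊕1⊕0⊕0⊕0 = 0
Syndrome s8…s1 = 0000 → no error.
Read data bits from positions 3,5,6,7,9,10,11,12,13,14,15: 01110001000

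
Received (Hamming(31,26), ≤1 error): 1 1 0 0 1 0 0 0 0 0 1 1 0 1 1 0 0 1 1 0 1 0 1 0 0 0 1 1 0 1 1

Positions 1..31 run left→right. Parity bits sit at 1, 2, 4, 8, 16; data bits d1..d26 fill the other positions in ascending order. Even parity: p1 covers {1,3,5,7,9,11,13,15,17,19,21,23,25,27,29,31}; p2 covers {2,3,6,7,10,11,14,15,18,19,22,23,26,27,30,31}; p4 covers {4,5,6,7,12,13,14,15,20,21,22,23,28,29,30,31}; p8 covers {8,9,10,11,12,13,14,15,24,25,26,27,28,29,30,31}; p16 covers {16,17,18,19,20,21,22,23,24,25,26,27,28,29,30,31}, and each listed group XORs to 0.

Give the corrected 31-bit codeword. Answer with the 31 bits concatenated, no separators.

1100000000110110011010100011011

s1 (pos 1,3,5,7,9,11,13,15,17,19,21,23,25,27,29,31): 1⊕0⊕1⊕0⊕0⊕1⊕0⊕1⊕0⊕1⊕1⊕1⊕0⊕1⊕0⊕1 = 1
s2 (pos 2,3,6,7,10,11,14,15,18,19,22,23,26,27,30,31): 1⊕0⊕0⊕0⊕0⊕1⊕1⊕1⊕1⊕1⊕0⊕1⊕0⊕1⊕1⊕1 = 0
s4 (pos 4,5,6,7,12,13,14,15,20,21,22,23,28,29,30,31): 0⊕1⊕0⊕0⊕1⊕0⊕1⊕1⊕0⊕1⊕0⊕1⊕1⊕0⊕1⊕1 = 1
s8 (pos 8,9,10,11,12,13,14,15,24,25,26,27,28,29,30,31): 0⊕0⊕0⊕1⊕1⊕0⊕1⊕1⊕0⊕0⊕0⊕1⊕1⊕0⊕1⊕1 = 0
s16 (pos 16,17,18,19,20,21,22,23,24,25,26,27,28,29,30,31): 0⊕0⊕1⊕1⊕0⊕1⊕0⊕1⊕0⊕0⊕0⊕1⊕1⊕0⊕1⊕1 = 0
Syndrome s16…s1 = 00101 → error at position 5.
Flip position 5: 1100100000110110011010100011011 → 1100000000110110011010100011011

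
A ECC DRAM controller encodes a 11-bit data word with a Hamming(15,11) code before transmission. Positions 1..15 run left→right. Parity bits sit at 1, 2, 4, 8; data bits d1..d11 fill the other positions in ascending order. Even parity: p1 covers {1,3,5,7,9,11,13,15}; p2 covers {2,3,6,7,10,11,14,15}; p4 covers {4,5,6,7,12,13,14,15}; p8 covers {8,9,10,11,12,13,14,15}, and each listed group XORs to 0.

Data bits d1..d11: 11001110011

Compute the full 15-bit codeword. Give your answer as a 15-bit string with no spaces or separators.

111110011110011

Place data at non-parity positions: p1 p2 1 p4 1 0 0 p8 1 1 1 0 0 1 1
p1 (pos 1,3,5,7,9,11,13,15): XOR of data positions = 1⊕1⊕0⊕1⊕1⊕0⊕1 = 1
p2 (pos 2,3,6,7,10,11,14,15): XOR of data positions = 1⊕0⊕0⊕1⊕1⊕1⊕1 = 1
p4 (pos 4,5,6,7,12,13,14,15): XOR of data positions = 1⊕0⊕0⊕0⊕0⊕1⊕1 = 1
p8 (pos 8,9,10,11,12,13,14,15): XOR of data positions = 1⊕1⊕1⊕0⊕0⊕1⊕1 = 1
Codeword: 111110011110011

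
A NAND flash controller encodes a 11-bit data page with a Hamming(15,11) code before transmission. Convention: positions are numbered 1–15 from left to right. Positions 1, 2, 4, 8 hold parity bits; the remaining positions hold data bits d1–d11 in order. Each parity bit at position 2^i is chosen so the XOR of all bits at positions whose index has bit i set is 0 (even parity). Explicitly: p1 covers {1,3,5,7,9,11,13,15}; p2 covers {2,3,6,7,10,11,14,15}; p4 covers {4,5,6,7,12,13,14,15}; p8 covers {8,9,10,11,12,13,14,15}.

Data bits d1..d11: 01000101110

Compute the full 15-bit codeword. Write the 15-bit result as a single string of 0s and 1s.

000010000101110

Place data at non-parity positions: p1 p2 0 p4 1 0 0 p8 0 1 0 1 1 1 0
p1 (pos 1,3,5,7,9,11,13,15): XOR of data positions = 0⊕1⊕0⊕0⊕0⊕1⊕0 = 0
p2 (pos 2,3,6,7,10,11,14,15): XOR of data positions = 0⊕0⊕0⊕1⊕0⊕1⊕0 = 0
p4 (pos 4,5,6,7,12,13,14,15): XOR of data positions = 1⊕0⊕0⊕1⊕1⊕1⊕0 = 0
p8 (pos 8,9,10,11,12,13,14,15): XOR of data positions = 0⊕1⊕0⊕1⊕1⊕1⊕0 = 0
Codeword: 000010000101110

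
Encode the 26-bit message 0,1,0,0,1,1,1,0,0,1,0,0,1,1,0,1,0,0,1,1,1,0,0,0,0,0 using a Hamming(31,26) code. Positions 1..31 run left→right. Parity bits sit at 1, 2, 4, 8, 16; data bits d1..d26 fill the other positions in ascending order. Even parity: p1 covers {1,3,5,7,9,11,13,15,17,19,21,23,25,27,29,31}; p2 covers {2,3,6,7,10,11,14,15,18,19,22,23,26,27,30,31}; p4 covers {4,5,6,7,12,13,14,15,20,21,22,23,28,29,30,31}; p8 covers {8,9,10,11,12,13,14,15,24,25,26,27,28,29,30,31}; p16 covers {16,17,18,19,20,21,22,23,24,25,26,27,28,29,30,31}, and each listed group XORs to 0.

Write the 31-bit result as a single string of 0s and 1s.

Place data at non-parity positions: p1 p2 0 p4 1 0 0 p8 1 1 1 0 0 1 0 p16 0 1 1 0 1 0 0 1 1 1 0 0 0 0 0
p1 (pos 1,3,5,7,9,11,13,15,17,19,21,23,25,27,29,31): XOR of data positions = 0⊕1⊕0⊕1⊕1⊕0⊕0⊕0⊕1⊕1⊕0⊕1⊕0⊕0⊕0 = 0
p2 (pos 2,3,6,7,10,11,14,15,18,19,22,23,26,27,30,31): XOR of data positions = 0⊕0⊕0⊕1⊕1⊕1⊕0⊕1⊕1⊕0⊕0⊕1⊕0⊕0⊕0 = 0
p4 (pos 4,5,6,7,12,13,14,15,20,21,22,23,28,29,30,31): XOR of data positions = 1⊕0⊕0⊕0⊕0⊕1⊕0⊕0⊕1⊕0⊕0⊕0⊕0⊕0⊕0 = 1
p8 (pos 8,9,10,11,12,13,14,15,24,25,26,27,28,29,30,31): XOR of data positions = 1⊕1⊕1⊕0⊕0⊕1⊕0⊕1⊕1⊕1⊕0⊕0⊕0⊕0⊕0 = 1
p16 (pos 16,17,18,19,20,21,22,23,24,25,26,27,28,29,30,31): XOR of data positions = 0⊕1⊕1⊕0⊕1⊕0⊕0⊕1⊕1⊕1⊕0⊕0⊕0⊕0⊕0 = 0
Codeword: 0001100111100100011010011100000

0001100111100100011010011100000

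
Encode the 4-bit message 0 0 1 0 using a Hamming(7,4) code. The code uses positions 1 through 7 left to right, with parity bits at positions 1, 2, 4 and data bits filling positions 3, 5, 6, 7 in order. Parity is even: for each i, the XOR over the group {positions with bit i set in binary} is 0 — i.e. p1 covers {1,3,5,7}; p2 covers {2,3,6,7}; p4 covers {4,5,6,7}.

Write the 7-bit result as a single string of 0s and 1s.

0101010

Place data at non-parity positions: p1 p2 0 p4 0 1 0
p1 (pos 1,3,5,7): XOR of data positions = 0⊕0⊕0 = 0
p2 (pos 2,3,6,7): XOR of data positions = 0⊕1⊕0 = 1
p4 (pos 4,5,6,7): XOR of data positions = 0⊕1⊕0 = 1
Codeword: 0101010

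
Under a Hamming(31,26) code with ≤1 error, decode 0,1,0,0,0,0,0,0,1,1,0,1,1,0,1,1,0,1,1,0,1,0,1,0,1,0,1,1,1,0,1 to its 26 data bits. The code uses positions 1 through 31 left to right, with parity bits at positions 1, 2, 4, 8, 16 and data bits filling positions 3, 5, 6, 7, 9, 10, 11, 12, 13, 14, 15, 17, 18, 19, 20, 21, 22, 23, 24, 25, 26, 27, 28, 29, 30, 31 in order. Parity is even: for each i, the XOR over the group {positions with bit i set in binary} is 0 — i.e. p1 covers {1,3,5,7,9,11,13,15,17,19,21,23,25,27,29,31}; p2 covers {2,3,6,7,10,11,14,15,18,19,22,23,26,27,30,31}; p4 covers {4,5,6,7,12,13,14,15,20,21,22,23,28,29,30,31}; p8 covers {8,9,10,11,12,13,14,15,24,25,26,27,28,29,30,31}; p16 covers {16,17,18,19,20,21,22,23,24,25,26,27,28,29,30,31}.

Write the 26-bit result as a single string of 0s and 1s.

00001101101011010101011101

s1 (pos 1,3,5,7,9,11,13,15,17,19,21,23,25,27,29,31): 0⊕0⊕0⊕0⊕1⊕0⊕1⊕1⊕0⊕1⊕1⊕1⊕1⊕1⊕1⊕1 = 0
s2 (pos 2,3,6,7,10,11,14,15,18,19,22,23,26,27,30,31): 1⊕0⊕0⊕0⊕1⊕0⊕0⊕1⊕1⊕1⊕0⊕1⊕0⊕1⊕0⊕1 = 0
s4 (pos 4,5,6,7,12,13,14,15,20,21,22,23,28,29,30,31): 0⊕0⊕0⊕0⊕1⊕1⊕0⊕1⊕0⊕1⊕0⊕1⊕1⊕1⊕0⊕1 = 0
s8 (pos 8,9,10,11,12,13,14,15,24,25,26,27,28,29,30,31): 0⊕1⊕1⊕0⊕1⊕1⊕0⊕1⊕0⊕1⊕0⊕1⊕1⊕1⊕0⊕1 = 0
s16 (pos 16,17,18,19,20,21,22,23,24,25,26,27,28,29,30,31): 1⊕0⊕1⊕1⊕0⊕1⊕0⊕1⊕0⊕1⊕0⊕1⊕1⊕1⊕0⊕1 = 0
Syndrome s16…s1 = 00000 → no error.
Read data bits from positions 3,5,6,7,9,10,11,12,13,14,15,17,18,19,20,21,22,23,24,25,26,27,28,29,30,31: 00001101101011010101011101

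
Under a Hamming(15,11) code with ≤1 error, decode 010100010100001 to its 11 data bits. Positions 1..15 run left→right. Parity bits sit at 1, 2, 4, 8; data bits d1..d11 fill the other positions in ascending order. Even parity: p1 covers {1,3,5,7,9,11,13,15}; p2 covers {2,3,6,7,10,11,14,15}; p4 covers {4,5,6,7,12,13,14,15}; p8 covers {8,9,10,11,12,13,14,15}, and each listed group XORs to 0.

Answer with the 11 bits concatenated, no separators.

s1 (pos 1,3,5,7,9,11,13,15): 0⊕0⊕0⊕0⊕0⊕0⊕0⊕1 = 1
s2 (pos 2,3,6,7,10,11,14,15): 1⊕0⊕0⊕0⊕1⊕0⊕0⊕1 = 1
s4 (pos 4,5,6,7,12,13,14,15): 1⊕0⊕0⊕0⊕0⊕0⊕0⊕1 = 0
s8 (pos 8,9,10,11,12,13,14,15): 1⊕0⊕1⊕0⊕0⊕0⊕0⊕1 = 1
Syndrome s8…s1 = 1011 → error at position 11.
Flip position 11: 010100010100001 → 010100010110001
Read data bits from positions 3,5,6,7,9,10,11,12,13,14,15: 00000110001

00000110001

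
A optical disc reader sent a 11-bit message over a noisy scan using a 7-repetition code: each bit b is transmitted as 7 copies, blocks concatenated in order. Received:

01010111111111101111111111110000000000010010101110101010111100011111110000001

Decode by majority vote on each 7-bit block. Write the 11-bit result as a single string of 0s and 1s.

Block 1 (0101011): 4 ones → 1
Block 2 (1111111): 7 ones → 1
Block 3 (1011111): 6 ones → 1
Block 4 (1111111): 7 ones → 1
Block 5 (0000000): 0 ones → 0
Block 6 (0000100): 1 one → 0
Block 7 (1010111): 5 ones → 1
Block 8 (0101010): 3 ones → 0
Block 9 (1111000): 4 ones → 1
Block 10 (1111111): 7 ones → 1
Block 11 (0000001): 1 one → 0

11110010110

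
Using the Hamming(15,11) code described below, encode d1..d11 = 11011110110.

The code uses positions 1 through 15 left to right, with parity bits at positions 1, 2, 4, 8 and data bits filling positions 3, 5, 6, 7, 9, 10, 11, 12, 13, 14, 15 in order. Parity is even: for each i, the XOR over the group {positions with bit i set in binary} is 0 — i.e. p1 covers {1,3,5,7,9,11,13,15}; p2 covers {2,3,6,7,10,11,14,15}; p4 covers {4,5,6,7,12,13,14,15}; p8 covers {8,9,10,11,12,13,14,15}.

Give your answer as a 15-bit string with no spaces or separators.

011010111110110

Place data at non-parity positions: p1 p2 1 p4 1 0 1 p8 1 1 1 0 1 1 0
p1 (pos 1,3,5,7,9,11,13,15): XOR of data positions = 1⊕1⊕1⊕1⊕1⊕1⊕0 = 0
p2 (pos 2,3,6,7,10,11,14,15): XOR of data positions = 1⊕0⊕1⊕1⊕1⊕1⊕0 = 1
p4 (pos 4,5,6,7,12,13,14,15): XOR of data positions = 1⊕0⊕1⊕0⊕1⊕1⊕0 = 0
p8 (pos 8,9,10,11,12,13,14,15): XOR of data positions = 1⊕1⊕1⊕0⊕1⊕1⊕0 = 1
Codeword: 011010111110110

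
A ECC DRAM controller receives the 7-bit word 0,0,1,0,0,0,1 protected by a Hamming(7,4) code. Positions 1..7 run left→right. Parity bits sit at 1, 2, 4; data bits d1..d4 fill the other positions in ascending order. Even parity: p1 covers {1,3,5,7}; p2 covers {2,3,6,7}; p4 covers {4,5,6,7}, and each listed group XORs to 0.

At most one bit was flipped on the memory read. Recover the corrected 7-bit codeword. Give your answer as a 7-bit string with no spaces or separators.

s1 (pos 1,3,5,7): 0⊕1⊕0⊕1 = 0
s2 (pos 2,3,6,7): 0⊕1⊕0⊕1 = 0
s4 (pos 4,5,6,7): 0⊕0⊕0⊕1 = 1
Syndrome s4…s1 = 100 → error at position 4.
Flip position 4: 0010001 → 0011001

0011001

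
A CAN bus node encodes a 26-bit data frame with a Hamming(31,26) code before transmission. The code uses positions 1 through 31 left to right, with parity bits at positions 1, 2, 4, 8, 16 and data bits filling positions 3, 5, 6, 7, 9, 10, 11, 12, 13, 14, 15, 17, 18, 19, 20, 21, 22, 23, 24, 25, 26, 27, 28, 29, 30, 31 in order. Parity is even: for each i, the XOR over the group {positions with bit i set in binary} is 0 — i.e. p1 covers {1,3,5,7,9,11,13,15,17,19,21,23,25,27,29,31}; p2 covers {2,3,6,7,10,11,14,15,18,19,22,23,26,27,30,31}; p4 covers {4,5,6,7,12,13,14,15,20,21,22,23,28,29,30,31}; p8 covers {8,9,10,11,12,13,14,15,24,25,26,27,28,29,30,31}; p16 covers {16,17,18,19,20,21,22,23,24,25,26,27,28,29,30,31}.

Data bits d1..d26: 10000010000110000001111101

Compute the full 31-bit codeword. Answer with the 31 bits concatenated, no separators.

Place data at non-parity positions: p1 p2 1 p4 0 0 0 p8 0 0 1 0 0 0 0 p16 1 1 0 0 0 0 0 0 1 1 1 1 1 0 1
p1 (pos 1,3,5,7,9,11,13,15,17,19,21,23,25,27,29,31): XOR of data positions = 1⊕0⊕0⊕0⊕1⊕0⊕0⊕1⊕0⊕0⊕0⊕1⊕1⊕1⊕1 = 1
p2 (pos 2,3,6,7,10,11,14,15,18,19,22,23,26,27,30,31): XOR of data positions = 1⊕0⊕0⊕0⊕1⊕0⊕0⊕1⊕0⊕0⊕0⊕1⊕1⊕0⊕1 = 0
p4 (pos 4,5,6,7,12,13,14,15,20,21,22,23,28,29,30,31): XOR of data positions = 0⊕0⊕0⊕0⊕0⊕0⊕0⊕0⊕0⊕0⊕0⊕1⊕1⊕0⊕1 = 1
p8 (pos 8,9,10,11,12,13,14,15,24,25,26,27,28,29,30,31): XOR of data positions = 0⊕0⊕1⊕0⊕0⊕0⊕0⊕0⊕1⊕1⊕1⊕1⊕1⊕0⊕1 = 1
p16 (pos 16,17,18,19,20,21,22,23,24,25,26,27,28,29,30,31): XOR of data positions = 1⊕1⊕0⊕0⊕0⊕0⊕0⊕0⊕1⊕1⊕1⊕1⊕1⊕0⊕1 = 0
Codeword: 1011000100100000110000001111101

1011000100100000110000001111101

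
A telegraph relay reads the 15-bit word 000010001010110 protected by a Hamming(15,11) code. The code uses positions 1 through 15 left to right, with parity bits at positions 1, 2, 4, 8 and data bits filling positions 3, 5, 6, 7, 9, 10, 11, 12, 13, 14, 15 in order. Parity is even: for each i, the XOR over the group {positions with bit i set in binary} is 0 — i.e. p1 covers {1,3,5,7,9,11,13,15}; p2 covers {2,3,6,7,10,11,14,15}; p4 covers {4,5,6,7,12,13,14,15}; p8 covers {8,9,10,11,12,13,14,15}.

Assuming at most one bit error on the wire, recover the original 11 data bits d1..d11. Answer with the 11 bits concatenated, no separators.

01001010110

s1 (pos 1,3,5,7,9,11,13,15): 0⊕0⊕1⊕0⊕1⊕1⊕1⊕0 = 0
s2 (pos 2,3,6,7,10,11,14,15): 0⊕0⊕0⊕0⊕0⊕1⊕1⊕0 = 0
s4 (pos 4,5,6,7,12,13,14,15): 0⊕1⊕0⊕0⊕0⊕1⊕1⊕0 = 1
s8 (pos 8,9,10,11,12,13,14,15): 0⊕1⊕0⊕1⊕0⊕1⊕1⊕0 = 0
Syndrome s8…s1 = 0100 → error at position 4.
Flip position 4: 000010001010110 → 000110001010110
Read data bits from positions 3,5,6,7,9,10,11,12,13,14,15: 01001010110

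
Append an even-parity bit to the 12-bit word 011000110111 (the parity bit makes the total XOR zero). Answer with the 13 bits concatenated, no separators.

0110001101111

XOR of the 12 data bits: 0⊕1⊕1⊕0⊕0⊕0⊕1⊕1⊕0⊕1⊕1⊕1 = 1
Parity bit = 1 (so all 13 bits XOR to 0).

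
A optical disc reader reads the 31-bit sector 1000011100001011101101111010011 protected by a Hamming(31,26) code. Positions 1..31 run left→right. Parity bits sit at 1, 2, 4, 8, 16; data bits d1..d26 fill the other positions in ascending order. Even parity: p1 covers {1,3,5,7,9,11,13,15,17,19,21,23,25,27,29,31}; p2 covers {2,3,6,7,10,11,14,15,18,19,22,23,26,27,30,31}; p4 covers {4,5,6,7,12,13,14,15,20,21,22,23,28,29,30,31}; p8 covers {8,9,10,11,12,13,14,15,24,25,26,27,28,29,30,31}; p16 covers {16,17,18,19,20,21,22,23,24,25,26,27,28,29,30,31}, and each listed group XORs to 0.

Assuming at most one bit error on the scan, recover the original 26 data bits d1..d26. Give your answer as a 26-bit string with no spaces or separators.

s1 (pos 1,3,5,7,9,11,13,15,17,19,21,23,25,27,29,31): 1⊕0⊕0⊕1⊕0⊕0⊕1⊕1⊕1⊕1⊕0⊕1⊕1⊕1⊕0⊕1 = 0
s2 (pos 2,3,6,7,10,11,14,15,18,19,22,23,26,27,30,31): 0⊕0⊕1⊕1⊕0⊕0⊕0⊕1⊕0⊕1⊕1⊕1⊕0⊕1⊕1⊕1 = 1
s4 (pos 4,5,6,7,12,13,14,15,20,21,22,23,28,29,30,31): 0⊕0⊕1⊕1⊕0⊕1⊕0⊕1⊕1⊕0⊕1⊕1⊕0⊕0⊕1⊕1 = 1
s8 (pos 8,9,10,11,12,13,14,15,24,25,26,27,28,29,30,31): 1⊕0⊕0⊕0⊕0⊕1⊕0⊕1⊕1⊕1⊕0⊕1⊕0⊕0⊕1⊕1 = 0
s16 (pos 16,17,18,19,20,21,22,23,24,25,26,27,28,29,30,31): 1⊕1⊕0⊕1⊕1⊕0⊕1⊕1⊕1⊕1⊕0⊕1⊕0⊕0⊕1⊕1 = 1
Syndrome s16…s1 = 10110 → error at position 22.
Flip position 22: 1000011100001011101101111010011 → 1000011100001011101100111010011
Read data bits from positions 3,5,6,7,9,10,11,12,13,14,15,17,18,19,20,21,22,23,24,25,26,27,28,29,30,31: 00110000101101100111010011

00110000101101100111010011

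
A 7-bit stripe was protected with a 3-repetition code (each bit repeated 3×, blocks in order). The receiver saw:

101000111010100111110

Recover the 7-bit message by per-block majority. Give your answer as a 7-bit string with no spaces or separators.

1010011

Block 1 (101): 2 ones → 1
Block 2 (000): 0 ones → 0
Block 3 (111): 3 ones → 1
Block 4 (010): 1 one → 0
Block 5 (100): 1 one → 0
Block 6 (111): 3 ones → 1
Block 7 (110): 2 ones → 1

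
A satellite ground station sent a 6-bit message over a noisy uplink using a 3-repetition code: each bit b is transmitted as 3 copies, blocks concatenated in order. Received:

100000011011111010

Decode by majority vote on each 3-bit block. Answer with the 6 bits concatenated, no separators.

001110

Block 1 (100): 1 one → 0
Block 2 (000): 0 ones → 0
Block 3 (011): 2 ones → 1
Block 4 (011): 2 ones → 1
Block 5 (111): 3 ones → 1
Block 6 (010): 1 one → 0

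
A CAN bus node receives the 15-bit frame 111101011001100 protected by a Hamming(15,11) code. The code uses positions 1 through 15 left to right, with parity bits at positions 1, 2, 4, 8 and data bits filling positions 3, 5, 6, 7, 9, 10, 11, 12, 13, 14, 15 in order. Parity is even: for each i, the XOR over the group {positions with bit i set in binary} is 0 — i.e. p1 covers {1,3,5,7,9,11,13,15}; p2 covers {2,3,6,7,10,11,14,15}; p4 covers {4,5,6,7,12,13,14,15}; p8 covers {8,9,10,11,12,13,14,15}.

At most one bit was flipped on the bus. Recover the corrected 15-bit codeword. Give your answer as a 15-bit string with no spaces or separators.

101101011001100

s1 (pos 1,3,5,7,9,11,13,15): 1⊕1⊕0⊕0⊕1⊕0⊕1⊕0 = 0
s2 (pos 2,3,6,7,10,11,14,15): 1⊕1⊕1⊕0⊕0⊕0⊕0⊕0 = 1
s4 (pos 4,5,6,7,12,13,14,15): 1⊕0⊕1⊕0⊕1⊕1⊕0⊕0 = 0
s8 (pos 8,9,10,11,12,13,14,15): 1⊕1⊕0⊕0⊕1⊕1⊕0⊕0 = 0
Syndrome s8…s1 = 0010 → error at position 2.
Flip position 2: 111101011001100 → 101101011001100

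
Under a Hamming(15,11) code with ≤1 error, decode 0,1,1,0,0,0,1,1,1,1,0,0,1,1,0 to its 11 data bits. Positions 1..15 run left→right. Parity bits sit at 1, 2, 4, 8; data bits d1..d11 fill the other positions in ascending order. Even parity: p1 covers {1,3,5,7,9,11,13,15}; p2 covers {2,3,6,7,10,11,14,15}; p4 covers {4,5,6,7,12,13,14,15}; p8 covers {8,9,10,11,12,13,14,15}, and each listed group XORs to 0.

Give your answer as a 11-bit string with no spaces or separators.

10011100100

s1 (pos 1,3,5,7,9,11,13,15): 0⊕1⊕0⊕1⊕1⊕0⊕1⊕0 = 0
s2 (pos 2,3,6,7,10,11,14,15): 1⊕1⊕0⊕1⊕1⊕0⊕1⊕0 = 1
s4 (pos 4,5,6,7,12,13,14,15): 0⊕0⊕0⊕1⊕0⊕1⊕1⊕0 = 1
s8 (pos 8,9,10,11,12,13,14,15): 1⊕1⊕1⊕0⊕0⊕1⊕1⊕0 = 1
Syndrome s8…s1 = 1110 → error at position 14.
Flip position 14: 011000111100110 → 011000111100100
Read data bits from positions 3,5,6,7,9,10,11,12,13,14,15: 10011100100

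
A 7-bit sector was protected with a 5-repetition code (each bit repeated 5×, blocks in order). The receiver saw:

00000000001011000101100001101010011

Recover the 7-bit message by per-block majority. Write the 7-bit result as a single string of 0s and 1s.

Block 1 (00000): 0 ones → 0
Block 2 (00000): 0 ones → 0
Block 3 (10110): 3 ones → 1
Block 4 (00101): 2 ones → 0
Block 5 (10000): 1 one → 0
Block 6 (11010): 3 ones → 1
Block 7 (10011): 3 ones → 1

0010011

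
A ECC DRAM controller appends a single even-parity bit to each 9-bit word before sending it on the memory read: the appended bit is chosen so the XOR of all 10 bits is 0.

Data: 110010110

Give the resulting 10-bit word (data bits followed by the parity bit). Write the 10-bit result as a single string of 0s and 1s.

XOR of the 9 data bits: 1⊕1⊕0⊕0⊕1⊕0⊕1⊕1⊕0 = 1
Parity bit = 1 (so all 10 bits XOR to 0).

1100101101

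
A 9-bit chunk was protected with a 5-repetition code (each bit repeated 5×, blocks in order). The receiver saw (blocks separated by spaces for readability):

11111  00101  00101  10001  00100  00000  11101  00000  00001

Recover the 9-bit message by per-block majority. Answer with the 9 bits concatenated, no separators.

Block 1 (11111): 5 ones → 1
Block 2 (00101): 2 ones → 0
Block 3 (00101): 2 ones → 0
Block 4 (10001): 2 ones → 0
Block 5 (00100): 1 one → 0
Block 6 (00000): 0 ones → 0
Block 7 (11101): 4 ones → 1
Block 8 (00000): 0 ones → 0
Block 9 (00001): 1 one → 0

100000100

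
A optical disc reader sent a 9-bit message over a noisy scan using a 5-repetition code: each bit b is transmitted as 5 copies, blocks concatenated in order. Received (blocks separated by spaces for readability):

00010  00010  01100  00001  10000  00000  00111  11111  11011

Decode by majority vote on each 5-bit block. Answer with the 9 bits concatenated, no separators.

000000111

Block 1 (00010): 1 one → 0
Block 2 (00010): 1 one → 0
Block 3 (01100): 2 ones → 0
Block 4 (00001): 1 one → 0
Block 5 (10000): 1 one → 0
Block 6 (00000): 0 ones → 0
Block 7 (00111): 3 ones → 1
Block 8 (11111): 5 ones → 1
Block 9 (11011): 4 ones → 1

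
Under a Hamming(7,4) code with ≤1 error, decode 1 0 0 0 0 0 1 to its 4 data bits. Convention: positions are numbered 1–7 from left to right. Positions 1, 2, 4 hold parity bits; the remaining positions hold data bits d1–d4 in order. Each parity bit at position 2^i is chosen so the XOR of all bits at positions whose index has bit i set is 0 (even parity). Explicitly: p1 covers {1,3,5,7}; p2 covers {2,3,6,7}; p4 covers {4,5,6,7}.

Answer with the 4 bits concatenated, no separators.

s1 (pos 1,3,5,7): 1⊕0⊕0⊕1 = 0
s2 (pos 2,3,6,7): 0⊕0⊕0⊕1 = 1
s4 (pos 4,5,6,7): 0⊕0⊕0⊕1 = 1
Syndrome s4…s1 = 110 → error at position 6.
Flip position 6: 1000001 → 1000011
Read data bits from positions 3,5,6,7: 0011

0011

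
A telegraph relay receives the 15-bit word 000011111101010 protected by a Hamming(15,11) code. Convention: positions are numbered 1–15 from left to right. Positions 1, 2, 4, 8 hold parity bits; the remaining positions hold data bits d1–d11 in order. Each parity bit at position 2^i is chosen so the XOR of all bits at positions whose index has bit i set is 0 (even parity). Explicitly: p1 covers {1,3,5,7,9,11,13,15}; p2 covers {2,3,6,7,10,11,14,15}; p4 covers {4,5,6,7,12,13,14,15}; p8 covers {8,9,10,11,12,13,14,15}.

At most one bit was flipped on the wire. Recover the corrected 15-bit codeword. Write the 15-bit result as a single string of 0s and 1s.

s1 (pos 1,3,5,7,9,11,13,15): 0⊕0⊕1⊕1⊕1⊕0⊕0⊕0 = 1
s2 (pos 2,3,6,7,10,11,14,15): 0⊕0⊕1⊕1⊕1⊕0⊕1⊕0 = 0
s4 (pos 4,5,6,7,12,13,14,15): 0⊕1⊕1⊕1⊕1⊕0⊕1⊕0 = 1
s8 (pos 8,9,10,11,12,13,14,15): 1⊕1⊕1⊕0⊕1⊕0⊕1⊕0 = 1
Syndrome s8…s1 = 1101 → error at position 13.
Flip position 13: 000011111101010 → 000011111101110

000011111101110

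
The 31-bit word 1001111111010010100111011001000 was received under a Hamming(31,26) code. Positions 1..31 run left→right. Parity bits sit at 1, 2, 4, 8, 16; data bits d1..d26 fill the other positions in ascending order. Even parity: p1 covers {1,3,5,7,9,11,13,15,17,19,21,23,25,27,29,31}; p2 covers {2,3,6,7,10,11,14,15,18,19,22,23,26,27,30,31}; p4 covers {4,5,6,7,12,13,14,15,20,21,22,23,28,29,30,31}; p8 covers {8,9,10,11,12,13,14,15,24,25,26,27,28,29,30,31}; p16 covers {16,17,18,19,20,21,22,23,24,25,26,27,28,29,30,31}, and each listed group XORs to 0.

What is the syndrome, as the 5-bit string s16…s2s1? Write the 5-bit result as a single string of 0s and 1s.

s1 (pos 1,3,5,7,9,11,13,15,17,19,21,23,25,27,29,31): 1⊕0⊕1⊕1⊕1⊕0⊕0⊕1⊕1⊕0⊕1⊕0⊕1⊕0⊕0⊕0 = 0
s2 (pos 2,3,6,7,10,11,14,15,18,19,22,23,26,27,30,31): 0⊕0⊕1⊕1⊕1⊕0⊕0⊕1⊕0⊕0⊕1⊕0⊕0⊕0⊕0⊕0 = 1
s4 (pos 4,5,6,7,12,13,14,15,20,21,22,23,28,29,30,31): 1⊕1⊕1⊕1⊕1⊕0⊕0⊕1⊕1⊕1⊕1⊕0⊕1⊕0⊕0⊕0 = 0
s8 (pos 8,9,10,11,12,13,14,15,24,25,26,27,28,29,30,31): 1⊕1⊕1⊕0⊕1⊕0⊕0⊕1⊕1⊕1⊕0⊕0⊕1⊕0⊕0⊕0 = 0
s16 (pos 16,17,18,19,20,21,22,23,24,25,26,27,28,29,30,31): 0⊕1⊕0⊕0⊕1⊕1⊕1⊕0⊕1⊕1⊕0⊕0⊕1⊕0⊕0⊕0 = 1
Syndrome s16…s1 = 10010 → error at position 18.

10010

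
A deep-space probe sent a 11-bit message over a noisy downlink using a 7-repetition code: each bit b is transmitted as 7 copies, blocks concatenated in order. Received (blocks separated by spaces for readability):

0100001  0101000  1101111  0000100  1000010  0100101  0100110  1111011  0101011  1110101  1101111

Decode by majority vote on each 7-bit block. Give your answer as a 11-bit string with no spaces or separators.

Block 1 (0100001): 2 ones → 0
Block 2 (0101000): 2 ones → 0
Block 3 (1101111): 6 ones → 1
Block 4 (0000100): 1 one → 0
Block 5 (1000010): 2 ones → 0
Block 6 (0100101): 3 ones → 0
Block 7 (0100110): 3 ones → 0
Block 8 (1111011): 6 ones → 1
Block 9 (0101011): 4 ones → 1
Block 10 (1110101): 5 ones → 1
Block 11 (1101111): 6 ones → 1

00100001111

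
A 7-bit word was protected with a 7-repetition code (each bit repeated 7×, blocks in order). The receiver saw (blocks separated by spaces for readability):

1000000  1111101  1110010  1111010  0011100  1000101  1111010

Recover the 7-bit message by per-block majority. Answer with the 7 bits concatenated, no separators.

0111001

Block 1 (1000000): 1 one → 0
Block 2 (1111101): 6 ones → 1
Block 3 (1110010): 4 ones → 1
Block 4 (1111010): 5 ones → 1
Block 5 (0011100): 3 ones → 0
Block 6 (1000101): 3 ones → 0
Block 7 (1111010): 5 ones → 1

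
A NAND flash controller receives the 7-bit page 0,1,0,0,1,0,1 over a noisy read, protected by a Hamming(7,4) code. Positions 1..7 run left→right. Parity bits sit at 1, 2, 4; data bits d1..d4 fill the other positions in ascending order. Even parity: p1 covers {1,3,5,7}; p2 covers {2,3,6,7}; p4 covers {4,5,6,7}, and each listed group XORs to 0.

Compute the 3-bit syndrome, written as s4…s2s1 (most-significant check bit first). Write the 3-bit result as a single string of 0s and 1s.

000

s1 (pos 1,3,5,7): 0⊕0⊕1⊕1 = 0
s2 (pos 2,3,6,7): 1⊕0⊕0⊕1 = 0
s4 (pos 4,5,6,7): 0⊕1⊕0⊕1 = 0
Syndrome s4…s1 = 000 → no error.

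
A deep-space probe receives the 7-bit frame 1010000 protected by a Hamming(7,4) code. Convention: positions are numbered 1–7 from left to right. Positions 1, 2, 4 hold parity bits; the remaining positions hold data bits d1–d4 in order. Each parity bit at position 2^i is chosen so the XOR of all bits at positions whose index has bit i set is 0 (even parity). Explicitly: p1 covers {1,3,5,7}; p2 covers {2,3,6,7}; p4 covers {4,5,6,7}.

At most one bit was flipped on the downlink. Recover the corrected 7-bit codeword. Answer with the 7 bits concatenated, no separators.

1110000

s1 (pos 1,3,5,7): 1⊕1⊕0⊕0 = 0
s2 (pos 2,3,6,7): 0⊕1⊕0⊕0 = 1
s4 (pos 4,5,6,7): 0⊕0⊕0⊕0 = 0
Syndrome s4…s1 = 010 → error at position 2.
Flip position 2: 1010000 → 1110000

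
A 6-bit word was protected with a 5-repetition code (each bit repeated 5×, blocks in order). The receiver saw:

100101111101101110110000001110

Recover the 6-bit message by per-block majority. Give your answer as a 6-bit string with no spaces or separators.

011101

Block 1 (10010): 2 ones → 0
Block 2 (11111): 5 ones → 1
Block 3 (01101): 3 ones → 1
Block 4 (11011): 4 ones → 1
Block 5 (00000): 0 ones → 0
Block 6 (01110): 3 ones → 1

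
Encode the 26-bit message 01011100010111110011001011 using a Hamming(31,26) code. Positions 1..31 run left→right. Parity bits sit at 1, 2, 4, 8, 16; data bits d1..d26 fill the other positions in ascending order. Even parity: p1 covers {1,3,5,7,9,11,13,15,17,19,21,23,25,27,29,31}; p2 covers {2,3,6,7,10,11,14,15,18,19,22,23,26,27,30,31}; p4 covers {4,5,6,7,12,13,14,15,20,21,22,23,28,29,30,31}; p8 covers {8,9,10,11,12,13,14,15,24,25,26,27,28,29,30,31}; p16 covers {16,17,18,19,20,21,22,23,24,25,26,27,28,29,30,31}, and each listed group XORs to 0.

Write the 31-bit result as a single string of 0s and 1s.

Place data at non-parity positions: p1 p2 0 p4 1 0 1 p8 1 1 0 0 0 1 0 p16 1 1 1 1 1 0 0 1 1 0 0 1 0 1 1
p1 (pos 1,3,5,7,9,11,13,15,17,19,21,23,25,27,29,31): XOR of data positions = 0⊕1⊕1⊕1⊕0⊕0⊕0⊕1⊕1⊕1⊕0⊕1⊕0⊕0⊕1 = 0
p2 (pos 2,3,6,7,10,11,14,15,18,19,22,23,26,27,30,31): XOR of data positions = 0⊕0⊕1⊕1⊕0⊕1⊕0⊕1⊕1⊕0⊕0⊕0⊕0⊕1⊕1 = 1
p4 (pos 4,5,6,7,12,13,14,15,20,21,22,23,28,29,30,31): XOR of data positions = 1⊕0⊕1⊕0⊕0⊕1⊕0⊕1⊕1⊕0⊕0⊕1⊕0⊕1⊕1 = 0
p8 (pos 8,9,10,11,12,13,14,15,24,25,26,27,28,29,30,31): XOR of data positions = 1⊕1⊕0⊕0⊕0⊕1⊕0⊕1⊕1⊕0⊕0⊕1⊕0⊕1⊕1 = 0
p16 (pos 16,17,18,19,20,21,22,23,24,25,26,27,28,29,30,31): XOR of data positions = 1⊕1⊕1⊕1⊕1⊕0⊕0⊕1⊕1⊕0⊕0⊕1⊕0⊕1⊕1 = 0
Codeword: 0100101011000100111110011001011

0100101011000100111110011001011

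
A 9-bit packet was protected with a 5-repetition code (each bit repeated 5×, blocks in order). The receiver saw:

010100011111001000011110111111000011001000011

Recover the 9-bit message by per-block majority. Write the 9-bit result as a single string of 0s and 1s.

011011000

Block 1 (01010): 2 ones → 0
Block 2 (00111): 3 ones → 1
Block 3 (11001): 3 ones → 1
Block 4 (00001): 1 one → 0
Block 5 (11101): 4 ones → 1
Block 6 (11111): 5 ones → 1
Block 7 (00001): 1 one → 0
Block 8 (10010): 2 ones → 0
Block 9 (00011): 2 ones → 0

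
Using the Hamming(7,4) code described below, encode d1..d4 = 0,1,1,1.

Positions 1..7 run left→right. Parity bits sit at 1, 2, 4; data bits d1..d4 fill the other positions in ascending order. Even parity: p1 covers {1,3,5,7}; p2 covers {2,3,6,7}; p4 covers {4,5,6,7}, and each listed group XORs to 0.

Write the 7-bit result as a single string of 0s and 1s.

Place data at non-parity positions: p1 p2 0 p4 1 1 1
p1 (pos 1,3,5,7): XOR of data positions = 0⊕1⊕1 = 0
p2 (pos 2,3,6,7): XOR of data positions = 0⊕1⊕1 = 0
p4 (pos 4,5,6,7): XOR of data positions = 1⊕1⊕1 = 1
Codeword: 0001111

0001111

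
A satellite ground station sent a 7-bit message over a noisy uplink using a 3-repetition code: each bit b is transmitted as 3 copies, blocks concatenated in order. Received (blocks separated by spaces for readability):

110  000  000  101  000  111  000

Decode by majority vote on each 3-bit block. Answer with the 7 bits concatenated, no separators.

1001010

Block 1 (110): 2 ones → 1
Block 2 (000): 0 ones → 0
Block 3 (000): 0 ones → 0
Block 4 (101): 2 ones → 1
Block 5 (000): 0 ones → 0
Block 6 (111): 3 ones → 1
Block 7 (000): 0 ones → 0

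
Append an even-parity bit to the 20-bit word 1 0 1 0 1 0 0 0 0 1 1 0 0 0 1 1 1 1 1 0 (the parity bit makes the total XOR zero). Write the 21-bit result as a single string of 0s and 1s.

XOR of the 20 data bits: 1⊕0⊕1⊕0⊕1⊕0⊕0⊕0⊕0⊕1⊕1⊕0⊕0⊕0⊕1⊕1⊕1⊕1⊕1⊕0 = 0
Parity bit = 0 (so all 21 bits XOR to 0).

101010000110001111100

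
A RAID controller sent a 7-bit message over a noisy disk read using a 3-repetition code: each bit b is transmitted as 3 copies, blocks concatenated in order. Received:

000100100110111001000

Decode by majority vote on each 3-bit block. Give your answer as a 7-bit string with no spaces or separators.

0001100

Block 1 (000): 0 ones → 0
Block 2 (100): 1 one → 0
Block 3 (100): 1 one → 0
Block 4 (110): 2 ones → 1
Block 5 (111): 3 ones → 1
Block 6 (001): 1 one → 0
Block 7 (000): 0 ones → 0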